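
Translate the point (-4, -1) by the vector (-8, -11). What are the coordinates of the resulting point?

Translation by (-8, -11) (homogeneous matrix [[1, 0, -8], [0, 1, -11], [0, 0, 1]]):
x' = -4 + -8 = -12
y' = -1 + -11 = -12
Result: (-12, -12)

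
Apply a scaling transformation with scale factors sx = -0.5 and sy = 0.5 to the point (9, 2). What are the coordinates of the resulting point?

Scaling matrix:
[[-0.50, 0], [0, 0.50]]
Result: (9 × -0.5, 2 × 0.5) = (-4.5, 1)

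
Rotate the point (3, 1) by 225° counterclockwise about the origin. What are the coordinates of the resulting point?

Rotation matrix for 225°: [[cos 225°, -sin 225°], [sin 225°, cos 225°]] ≈ [[-0.707107, 0.707107], [-0.707107, -0.707107]]
[[-0.707107, 0.707107], [-0.707107, -0.707107]] × [3, 1]ᵀ ≈ [-1.4142, -2.8284]ᵀ
Result: (-1.4142, -2.8284)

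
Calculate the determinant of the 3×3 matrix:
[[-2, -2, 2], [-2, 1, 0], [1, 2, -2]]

Expansion along first row:
det = -2·det([[1,0],[2,-2]]) - -2·det([[-2,0],[1,-2]]) + 2·det([[-2,1],[1,2]])
    = -2·(1·-2 - 0·2) - -2·(-2·-2 - 0·1) + 2·(-2·2 - 1·1)
    = -2·-2 - -2·4 + 2·-5
    = 4 + 8 + -10 = 2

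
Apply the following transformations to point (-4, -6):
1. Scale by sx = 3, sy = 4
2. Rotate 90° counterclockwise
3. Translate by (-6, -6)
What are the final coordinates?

Step 1: Scale → (-12, -24)
Step 2: Rotate 90° → (24, -12)
Step 3: Translate → (18, -18)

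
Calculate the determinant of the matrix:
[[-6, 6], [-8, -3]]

For a 2×2 matrix [[a, b], [c, d]], det = ad - bc
det = (-6)(-3) - (6)(-8) = 18 - -48 = 66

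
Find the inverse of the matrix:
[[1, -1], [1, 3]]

For [[a,b],[c,d]], inverse = (1/det)·[[d,-b],[-c,a]]
det = (1)(3) - (-1)(1) = 3 - -1 = 4
Inverse = (1/4)·[[3, 1], [-1, 1]]
= [[3/4, 1/4], [-1/4, 1/4]]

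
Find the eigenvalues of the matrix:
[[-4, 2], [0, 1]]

Characteristic equation: det(A - λI) = 0
λ² - (trace)λ + (det) = 0
trace = -4 + 1 = -3, det = (-4)(1) - (2)(0) = -4
λ² - (-3)λ + (-4) = 0
λ = (-3 ± √((-3)² - 4·(-4))) / 2 = (-3 ± √25) / 2
Solving: λ = -4, 1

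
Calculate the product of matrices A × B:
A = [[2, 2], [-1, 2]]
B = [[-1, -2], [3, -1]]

Matrix multiplication:
C[0][0] = 2×-1 + 2×3 = 4
C[0][1] = 2×-2 + 2×-1 = -6
C[1][0] = -1×-1 + 2×3 = 7
C[1][1] = -1×-2 + 2×-1 = 0
Result: [[4, -6], [7, 0]]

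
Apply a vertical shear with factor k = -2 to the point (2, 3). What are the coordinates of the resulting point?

Shear matrix for vertical shear with factor k = -2:
[[1, 0], [-2, 1]]
Result: (2, 3) → (2, -1)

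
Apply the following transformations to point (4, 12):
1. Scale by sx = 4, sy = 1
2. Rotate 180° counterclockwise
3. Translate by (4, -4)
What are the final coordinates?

Step 1: Scale → (16, 12)
Step 2: Rotate 180° → (-16, -12)
Step 3: Translate → (-12, -16)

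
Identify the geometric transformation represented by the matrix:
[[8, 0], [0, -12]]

This matrix represents: non-uniform scaling by sx = 8, sy = -12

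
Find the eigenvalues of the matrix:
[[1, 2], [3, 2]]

Characteristic equation: det(A - λI) = 0
λ² - (trace)λ + (det) = 0
trace = 1 + 2 = 3, det = (1)(2) - (2)(3) = -4
λ² - (3)λ + (-4) = 0
λ = (3 ± √((3)² - 4·(-4))) / 2 = (3 ± √25) / 2
Solving: λ = -1, 4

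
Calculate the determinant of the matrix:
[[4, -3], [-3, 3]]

For a 2×2 matrix [[a, b], [c, d]], det = ad - bc
det = (4)(3) - (-3)(-3) = 12 - 9 = 3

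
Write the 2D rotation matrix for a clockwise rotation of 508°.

Rotation matrix formula: [[cos θ, -sin θ], [sin θ, cos θ]]
A clockwise rotation by 508° is equivalent to a counterclockwise rotation by -508°.
For θ = -508°:
cos(-508°) = -0.8480
sin(-508°) = -0.5299
Result: [[-0.8480, 0.5299], [-0.5299, -0.8480]]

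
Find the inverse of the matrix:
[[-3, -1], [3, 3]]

For [[a,b],[c,d]], inverse = (1/det)·[[d,-b],[-c,a]]
det = (-3)(3) - (-1)(3) = -9 - -3 = -6
Inverse = (1/-6)·[[3, 1], [-3, -3]]
= [[-1/2, -1/6], [1/2, 1/2]]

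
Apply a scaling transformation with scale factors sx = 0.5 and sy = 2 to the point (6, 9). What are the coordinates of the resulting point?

Scaling matrix:
[[0.50, 0], [0, 2]]
Result: (6 × 0.5, 9 × 2) = (3, 18)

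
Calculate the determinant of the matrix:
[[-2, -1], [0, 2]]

For a 2×2 matrix [[a, b], [c, d]], det = ad - bc
det = (-2)(2) - (-1)(0) = -4 - 0 = -4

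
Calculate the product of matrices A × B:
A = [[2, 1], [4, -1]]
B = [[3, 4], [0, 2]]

Matrix multiplication:
C[0][0] = 2×3 + 1×0 = 6
C[0][1] = 2×4 + 1×2 = 10
C[1][0] = 4×3 + -1×0 = 12
C[1][1] = 4×4 + -1×2 = 14
Result: [[6, 10], [12, 14]]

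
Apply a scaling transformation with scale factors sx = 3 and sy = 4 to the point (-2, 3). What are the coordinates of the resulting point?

Scaling matrix:
[[3, 0], [0, 4]]
Result: (-2 × 3, 3 × 4) = (-6, 12)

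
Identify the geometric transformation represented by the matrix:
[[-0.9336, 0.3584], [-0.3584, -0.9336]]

This matrix represents: rotation by 201° counterclockwise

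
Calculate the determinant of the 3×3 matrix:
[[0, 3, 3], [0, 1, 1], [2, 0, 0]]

Expansion along first row:
det = 0·det([[1,1],[0,0]]) - 3·det([[0,1],[2,0]]) + 3·det([[0,1],[2,0]])
    = 0·(1·0 - 1·0) - 3·(0·0 - 1·2) + 3·(0·0 - 1·2)
    = 0·0 - 3·-2 + 3·-2
    = 0 + 6 + -6 = 0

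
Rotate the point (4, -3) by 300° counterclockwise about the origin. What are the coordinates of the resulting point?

Rotation matrix for 300°: [[cos 300°, -sin 300°], [sin 300°, cos 300°]] ≈ [[0.500000, 0.866025], [-0.866025, 0.500000]]
[[0.500000, 0.866025], [-0.866025, 0.500000]] × [4, -3]ᵀ ≈ [-0.5981, -4.9641]ᵀ
Result: (-0.5981, -4.9641)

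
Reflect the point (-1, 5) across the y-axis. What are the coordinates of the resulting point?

Reflection across y-axis: (-1, 5) → (1, 5)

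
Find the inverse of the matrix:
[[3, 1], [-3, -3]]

For [[a,b],[c,d]], inverse = (1/det)·[[d,-b],[-c,a]]
det = (3)(-3) - (1)(-3) = -9 - -3 = -6
Inverse = (1/-6)·[[-3, -1], [3, 3]]
= [[1/2, 1/6], [-1/2, -1/2]]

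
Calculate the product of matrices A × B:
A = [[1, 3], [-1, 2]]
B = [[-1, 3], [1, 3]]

Matrix multiplication:
C[0][0] = 1×-1 + 3×1 = 2
C[0][1] = 1×3 + 3×3 = 12
C[1][0] = -1×-1 + 2×1 = 3
C[1][1] = -1×3 + 2×3 = 3
Result: [[2, 12], [3, 3]]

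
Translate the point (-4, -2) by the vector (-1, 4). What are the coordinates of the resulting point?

Translation by (-1, 4) (homogeneous matrix [[1, 0, -1], [0, 1, 4], [0, 0, 1]]):
x' = -4 + -1 = -5
y' = -2 + 4 = 2
Result: (-5, 2)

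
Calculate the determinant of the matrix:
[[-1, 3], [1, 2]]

For a 2×2 matrix [[a, b], [c, d]], det = ad - bc
det = (-1)(2) - (3)(1) = -2 - 3 = -5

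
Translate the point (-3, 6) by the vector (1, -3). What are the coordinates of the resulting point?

Translation by (1, -3) (homogeneous matrix [[1, 0, 1], [0, 1, -3], [0, 0, 1]]):
x' = -3 + 1 = -2
y' = 6 + -3 = 3
Result: (-2, 3)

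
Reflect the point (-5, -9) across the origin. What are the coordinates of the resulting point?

Reflection across origin: (-5, -9) → (5, 9)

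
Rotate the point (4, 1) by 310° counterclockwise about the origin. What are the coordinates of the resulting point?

Rotation matrix for 310°: [[cos 310°, -sin 310°], [sin 310°, cos 310°]] ≈ [[0.642788, 0.766044], [-0.766044, 0.642788]]
[[0.642788, 0.766044], [-0.766044, 0.642788]] × [4, 1]ᵀ ≈ [3.3372, -2.4214]ᵀ
Result: (3.3372, -2.4214)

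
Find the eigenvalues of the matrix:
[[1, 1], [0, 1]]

Characteristic equation: det(A - λI) = 0
λ² - (trace)λ + (det) = 0
trace = 1 + 1 = 2, det = (1)(1) - (1)(0) = 1
λ² - (2)λ + (1) = 0
λ = (2 ± √((2)² - 4·(1))) / 2 = (2 ± √0) / 2
Solving: λ = 1, 1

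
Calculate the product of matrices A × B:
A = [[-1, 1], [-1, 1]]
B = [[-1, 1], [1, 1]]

Matrix multiplication:
C[0][0] = -1×-1 + 1×1 = 2
C[0][1] = -1×1 + 1×1 = 0
C[1][0] = -1×-1 + 1×1 = 2
C[1][1] = -1×1 + 1×1 = 0
Result: [[2, 0], [2, 0]]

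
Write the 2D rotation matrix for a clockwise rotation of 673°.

Rotation matrix formula: [[cos θ, -sin θ], [sin θ, cos θ]]
A clockwise rotation by 673° is equivalent to a counterclockwise rotation by -673°.
For θ = -673°:
cos(-673°) = 0.6820
sin(-673°) = 0.7314
Result: [[0.6820, -0.7314], [0.7314, 0.6820]]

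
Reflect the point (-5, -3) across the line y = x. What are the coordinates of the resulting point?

Reflection across line y = x: (-5, -3) → (-3, -5)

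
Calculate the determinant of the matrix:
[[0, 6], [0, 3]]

For a 2×2 matrix [[a, b], [c, d]], det = ad - bc
det = (0)(3) - (6)(0) = 0 - 0 = 0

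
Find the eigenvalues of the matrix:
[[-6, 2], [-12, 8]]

Characteristic equation: det(A - λI) = 0
λ² - (trace)λ + (det) = 0
trace = -6 + 8 = 2, det = (-6)(8) - (2)(-12) = -24
λ² - (2)λ + (-24) = 0
λ = (2 ± √((2)² - 4·(-24))) / 2 = (2 ± √100) / 2
Solving: λ = -4, 6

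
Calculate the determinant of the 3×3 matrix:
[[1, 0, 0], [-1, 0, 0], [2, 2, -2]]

Expansion along first row:
det = 1·det([[0,0],[2,-2]]) - 0·det([[-1,0],[2,-2]]) + 0·det([[-1,0],[2,2]])
    = 1·(0·-2 - 0·2) - 0·(-1·-2 - 0·2) + 0·(-1·2 - 0·2)
    = 1·0 - 0·2 + 0·-2
    = 0 + 0 + 0 = 0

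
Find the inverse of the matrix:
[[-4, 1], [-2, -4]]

For [[a,b],[c,d]], inverse = (1/det)·[[d,-b],[-c,a]]
det = (-4)(-4) - (1)(-2) = 16 - -2 = 18
Inverse = (1/18)·[[-4, -1], [2, -4]]
= [[-2/9, -1/18], [1/9, -2/9]]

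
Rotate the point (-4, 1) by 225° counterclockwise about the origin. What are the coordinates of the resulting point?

Rotation matrix for 225°: [[cos 225°, -sin 225°], [sin 225°, cos 225°]] ≈ [[-0.707107, 0.707107], [-0.707107, -0.707107]]
[[-0.707107, 0.707107], [-0.707107, -0.707107]] × [-4, 1]ᵀ ≈ [3.5355, 2.1213]ᵀ
Result: (3.5355, 2.1213)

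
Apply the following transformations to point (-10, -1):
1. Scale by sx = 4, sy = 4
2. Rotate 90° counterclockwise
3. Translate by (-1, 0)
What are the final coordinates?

Step 1: Scale → (-40, -4)
Step 2: Rotate 90° → (4, -40)
Step 3: Translate → (3, -40)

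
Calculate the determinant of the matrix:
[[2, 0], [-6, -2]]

For a 2×2 matrix [[a, b], [c, d]], det = ad - bc
det = (2)(-2) - (0)(-6) = -4 - 0 = -4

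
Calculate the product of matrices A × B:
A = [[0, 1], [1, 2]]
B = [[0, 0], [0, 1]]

Matrix multiplication:
C[0][0] = 0×0 + 1×0 = 0
C[0][1] = 0×0 + 1×1 = 1
C[1][0] = 1×0 + 2×0 = 0
C[1][1] = 1×0 + 2×1 = 2
Result: [[0, 1], [0, 2]]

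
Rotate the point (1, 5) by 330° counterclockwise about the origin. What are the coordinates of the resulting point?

Rotation matrix for 330°: [[cos 330°, -sin 330°], [sin 330°, cos 330°]] ≈ [[0.866025, 0.500000], [-0.500000, 0.866025]]
[[0.866025, 0.500000], [-0.500000, 0.866025]] × [1, 5]ᵀ ≈ [3.3660, 3.8301]ᵀ
Result: (3.3660, 3.8301)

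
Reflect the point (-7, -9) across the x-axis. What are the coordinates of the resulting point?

Reflection across x-axis: (-7, -9) → (-7, 9)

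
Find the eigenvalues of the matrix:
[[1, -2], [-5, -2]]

Characteristic equation: det(A - λI) = 0
λ² - (trace)λ + (det) = 0
trace = 1 + -2 = -1, det = (1)(-2) - (-2)(-5) = -12
λ² - (-1)λ + (-12) = 0
λ = (-1 ± √((-1)² - 4·(-12))) / 2 = (-1 ± √49) / 2
Solving: λ = -4, 3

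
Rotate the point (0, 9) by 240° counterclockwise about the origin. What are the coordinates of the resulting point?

Rotation matrix for 240°: [[cos 240°, -sin 240°], [sin 240°, cos 240°]] ≈ [[-0.500000, 0.866025], [-0.866025, -0.500000]]
[[-0.500000, 0.866025], [-0.866025, -0.500000]] × [0, 9]ᵀ ≈ [7.7942, -4.5000]ᵀ
Result: (7.7942, -4.5000)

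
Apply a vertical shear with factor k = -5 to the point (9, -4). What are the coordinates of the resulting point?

Shear matrix for vertical shear with factor k = -5:
[[1, 0], [-5, 1]]
Result: (9, -4) → (9, -49)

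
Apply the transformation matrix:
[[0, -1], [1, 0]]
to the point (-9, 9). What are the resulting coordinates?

Matrix multiplication:
[[0, -1], [1, 0]] × [-9, 9]ᵀ
= [(0)(-9) + (-1)(9), (1)(-9) + (0)(9)]ᵀ
= [-9, -9]ᵀ
Result: (-9, -9)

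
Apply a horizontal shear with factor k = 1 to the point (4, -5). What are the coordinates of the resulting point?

Shear matrix for horizontal shear with factor k = 1:
[[1, 1], [0, 1]]
Result: (4, -5) → (-1, -5)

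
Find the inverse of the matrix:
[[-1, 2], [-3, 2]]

For [[a,b],[c,d]], inverse = (1/det)·[[d,-b],[-c,a]]
det = (-1)(2) - (2)(-3) = -2 - -6 = 4
Inverse = (1/4)·[[2, -2], [3, -1]]
= [[1/2, -1/2], [3/4, -1/4]]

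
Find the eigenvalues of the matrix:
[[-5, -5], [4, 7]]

Characteristic equation: det(A - λI) = 0
λ² - (trace)λ + (det) = 0
trace = -5 + 7 = 2, det = (-5)(7) - (-5)(4) = -15
λ² - (2)λ + (-15) = 0
λ = (2 ± √((2)² - 4·(-15))) / 2 = (2 ± √64) / 2
Solving: λ = -3, 5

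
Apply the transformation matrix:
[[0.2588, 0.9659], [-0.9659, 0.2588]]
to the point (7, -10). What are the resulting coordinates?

Matrix multiplication:
[[0.2588, 0.9659], [-0.9659, 0.2588]] × [7, -10]ᵀ
= [(0.2588)(7) + (0.9659)(-10), (-0.9659)(7) + (0.2588)(-10)]ᵀ
= [-7.8474, -9.3493]ᵀ
Result: (-7.8474, -9.3493)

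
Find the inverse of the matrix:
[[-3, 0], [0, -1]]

For [[a,b],[c,d]], inverse = (1/det)·[[d,-b],[-c,a]]
det = (-3)(-1) - (0)(0) = 3 - 0 = 3
Inverse = (1/3)·[[-1, 0], [0, -3]]
= [[-1/3, 0], [0, -1]]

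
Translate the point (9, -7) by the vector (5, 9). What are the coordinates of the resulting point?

Translation by (5, 9) (homogeneous matrix [[1, 0, 5], [0, 1, 9], [0, 0, 1]]):
x' = 9 + 5 = 14
y' = -7 + 9 = 2
Result: (14, 2)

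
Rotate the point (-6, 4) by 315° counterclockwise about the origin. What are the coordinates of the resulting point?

Rotation matrix for 315°: [[cos 315°, -sin 315°], [sin 315°, cos 315°]] ≈ [[0.707107, 0.707107], [-0.707107, 0.707107]]
[[0.707107, 0.707107], [-0.707107, 0.707107]] × [-6, 4]ᵀ ≈ [-1.4142, 7.0711]ᵀ
Result: (-1.4142, 7.0711)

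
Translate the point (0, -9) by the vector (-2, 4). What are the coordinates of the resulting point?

Translation by (-2, 4) (homogeneous matrix [[1, 0, -2], [0, 1, 4], [0, 0, 1]]):
x' = 0 + -2 = -2
y' = -9 + 4 = -5
Result: (-2, -5)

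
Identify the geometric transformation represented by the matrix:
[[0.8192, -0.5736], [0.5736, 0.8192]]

This matrix represents: rotation by 35° counterclockwise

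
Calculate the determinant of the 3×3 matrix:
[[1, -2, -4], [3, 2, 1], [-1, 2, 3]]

Expansion along first row:
det = 1·det([[2,1],[2,3]]) - -2·det([[3,1],[-1,3]]) + -4·det([[3,2],[-1,2]])
    = 1·(2·3 - 1·2) - -2·(3·3 - 1·-1) + -4·(3·2 - 2·-1)
    = 1·4 - -2·10 + -4·8
    = 4 + 20 + -32 = -8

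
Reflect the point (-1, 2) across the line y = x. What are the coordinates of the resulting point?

Reflection across line y = x: (-1, 2) → (2, -1)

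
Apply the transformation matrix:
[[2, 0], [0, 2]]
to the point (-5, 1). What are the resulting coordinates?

Matrix multiplication:
[[2, 0], [0, 2]] × [-5, 1]ᵀ
= [(2)(-5) + (0)(1), (0)(-5) + (2)(1)]ᵀ
= [-10, 2]ᵀ
Result: (-10, 2)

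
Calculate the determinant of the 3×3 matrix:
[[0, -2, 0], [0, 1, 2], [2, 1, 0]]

Expansion along first row:
det = 0·det([[1,2],[1,0]]) - -2·det([[0,2],[2,0]]) + 0·det([[0,1],[2,1]])
    = 0·(1·0 - 2·1) - -2·(0·0 - 2·2) + 0·(0·1 - 1·2)
    = 0·-2 - -2·-4 + 0·-2
    = 0 + -8 + 0 = -8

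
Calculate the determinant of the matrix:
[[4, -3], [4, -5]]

For a 2×2 matrix [[a, b], [c, d]], det = ad - bc
det = (4)(-5) - (-3)(4) = -20 - -12 = -8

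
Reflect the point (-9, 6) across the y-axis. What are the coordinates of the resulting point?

Reflection across y-axis: (-9, 6) → (9, 6)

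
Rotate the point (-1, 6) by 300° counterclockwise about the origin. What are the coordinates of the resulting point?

Rotation matrix for 300°: [[cos 300°, -sin 300°], [sin 300°, cos 300°]] ≈ [[0.500000, 0.866025], [-0.866025, 0.500000]]
[[0.500000, 0.866025], [-0.866025, 0.500000]] × [-1, 6]ᵀ ≈ [4.6962, 3.8660]ᵀ
Result: (4.6962, 3.8660)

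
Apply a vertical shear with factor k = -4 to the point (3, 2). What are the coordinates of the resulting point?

Shear matrix for vertical shear with factor k = -4:
[[1, 0], [-4, 1]]
Result: (3, 2) → (3, -10)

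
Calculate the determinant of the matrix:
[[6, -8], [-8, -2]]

For a 2×2 matrix [[a, b], [c, d]], det = ad - bc
det = (6)(-2) - (-8)(-8) = -12 - 64 = -76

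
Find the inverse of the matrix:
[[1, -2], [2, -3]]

For [[a,b],[c,d]], inverse = (1/det)·[[d,-b],[-c,a]]
det = (1)(-3) - (-2)(2) = -3 - -4 = 1
Inverse = [[-3, 2], [-2, 1]]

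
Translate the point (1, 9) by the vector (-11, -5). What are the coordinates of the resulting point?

Translation by (-11, -5) (homogeneous matrix [[1, 0, -11], [0, 1, -5], [0, 0, 1]]):
x' = 1 + -11 = -10
y' = 9 + -5 = 4
Result: (-10, 4)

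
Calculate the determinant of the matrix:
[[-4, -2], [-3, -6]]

For a 2×2 matrix [[a, b], [c, d]], det = ad - bc
det = (-4)(-6) - (-2)(-3) = 24 - 6 = 18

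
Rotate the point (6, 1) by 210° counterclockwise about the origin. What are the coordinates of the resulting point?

Rotation matrix for 210°: [[cos 210°, -sin 210°], [sin 210°, cos 210°]] ≈ [[-0.866025, 0.500000], [-0.500000, -0.866025]]
[[-0.866025, 0.500000], [-0.500000, -0.866025]] × [6, 1]ᵀ ≈ [-4.6962, -3.8660]ᵀ
Result: (-4.6962, -3.8660)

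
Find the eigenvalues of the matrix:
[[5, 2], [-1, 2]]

Characteristic equation: det(A - λI) = 0
λ² - (trace)λ + (det) = 0
trace = 5 + 2 = 7, det = (5)(2) - (2)(-1) = 12
λ² - (7)λ + (12) = 0
λ = (7 ± √((7)² - 4·(12))) / 2 = (7 ± √1) / 2
Solving: λ = 3, 4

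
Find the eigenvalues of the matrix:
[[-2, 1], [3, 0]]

Characteristic equation: det(A - λI) = 0
λ² - (trace)λ + (det) = 0
trace = -2 + 0 = -2, det = (-2)(0) - (1)(3) = -3
λ² - (-2)λ + (-3) = 0
λ = (-2 ± √((-2)² - 4·(-3))) / 2 = (-2 ± √16) / 2
Solving: λ = -3, 1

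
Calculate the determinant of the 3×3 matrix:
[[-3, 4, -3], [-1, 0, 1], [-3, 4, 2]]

Expansion along first row:
det = -3·det([[0,1],[4,2]]) - 4·det([[-1,1],[-3,2]]) + -3·det([[-1,0],[-3,4]])
    = -3·(0·2 - 1·4) - 4·(-1·2 - 1·-3) + -3·(-1·4 - 0·-3)
    = -3·-4 - 4·1 + -3·-4
    = 12 + -4 + 12 = 20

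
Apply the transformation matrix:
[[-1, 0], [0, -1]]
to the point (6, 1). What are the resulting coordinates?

Matrix multiplication:
[[-1, 0], [0, -1]] × [6, 1]ᵀ
= [(-1)(6) + (0)(1), (0)(6) + (-1)(1)]ᵀ
= [-6, -1]ᵀ
Result: (-6, -1)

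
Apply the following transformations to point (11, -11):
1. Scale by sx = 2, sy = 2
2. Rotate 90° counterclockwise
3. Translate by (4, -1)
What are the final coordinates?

Step 1: Scale → (22, -22)
Step 2: Rotate 90° → (22, 22)
Step 3: Translate → (26, 21)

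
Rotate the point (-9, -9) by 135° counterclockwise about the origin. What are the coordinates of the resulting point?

Rotation matrix for 135°: [[cos 135°, -sin 135°], [sin 135°, cos 135°]] ≈ [[-0.707107, -0.707107], [0.707107, -0.707107]]
[[-0.707107, -0.707107], [0.707107, -0.707107]] × [-9, -9]ᵀ ≈ [12.7279, 0]ᵀ
Result: (12.7279, 0)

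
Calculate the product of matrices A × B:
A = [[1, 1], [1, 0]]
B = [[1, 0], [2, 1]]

Matrix multiplication:
C[0][0] = 1×1 + 1×2 = 3
C[0][1] = 1×0 + 1×1 = 1
C[1][0] = 1×1 + 0×2 = 1
C[1][1] = 1×0 + 0×1 = 0
Result: [[3, 1], [1, 0]]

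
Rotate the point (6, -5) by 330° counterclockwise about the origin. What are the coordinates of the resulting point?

Rotation matrix for 330°: [[cos 330°, -sin 330°], [sin 330°, cos 330°]] ≈ [[0.866025, 0.500000], [-0.500000, 0.866025]]
[[0.866025, 0.500000], [-0.500000, 0.866025]] × [6, -5]ᵀ ≈ [2.6962, -7.3301]ᵀ
Result: (2.6962, -7.3301)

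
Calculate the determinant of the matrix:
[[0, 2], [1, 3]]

For a 2×2 matrix [[a, b], [c, d]], det = ad - bc
det = (0)(3) - (2)(1) = 0 - 2 = -2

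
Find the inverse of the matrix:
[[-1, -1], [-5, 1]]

For [[a,b],[c,d]], inverse = (1/det)·[[d,-b],[-c,a]]
det = (-1)(1) - (-1)(-5) = -1 - 5 = -6
Inverse = (1/-6)·[[1, 1], [5, -1]]
= [[-1/6, -1/6], [-5/6, 1/6]]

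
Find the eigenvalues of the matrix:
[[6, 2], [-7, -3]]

Characteristic equation: det(A - λI) = 0
λ² - (trace)λ + (det) = 0
trace = 6 + -3 = 3, det = (6)(-3) - (2)(-7) = -4
λ² - (3)λ + (-4) = 0
λ = (3 ± √((3)² - 4·(-4))) / 2 = (3 ± √25) / 2
Solving: λ = -1, 4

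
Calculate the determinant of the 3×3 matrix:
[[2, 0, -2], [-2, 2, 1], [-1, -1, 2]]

Expansion along first row:
det = 2·det([[2,1],[-1,2]]) - 0·det([[-2,1],[-1,2]]) + -2·det([[-2,2],[-1,-1]])
    = 2·(2·2 - 1·-1) - 0·(-2·2 - 1·-1) + -2·(-2·-1 - 2·-1)
    = 2·5 - 0·-3 + -2·4
    = 10 + 0 + -8 = 2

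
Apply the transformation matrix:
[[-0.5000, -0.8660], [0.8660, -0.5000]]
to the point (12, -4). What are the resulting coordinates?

Matrix multiplication:
[[-0.5000, -0.8660], [0.8660, -0.5000]] × [12, -4]ᵀ
= [(-0.5000)(12) + (-0.8660)(-4), (0.8660)(12) + (-0.5000)(-4)]ᵀ
= [-2.5360, 12.3920]ᵀ
Result: (-2.5360, 12.3920)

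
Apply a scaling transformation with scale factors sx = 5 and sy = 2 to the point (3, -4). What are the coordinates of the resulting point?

Scaling matrix:
[[5, 0], [0, 2]]
Result: (3 × 5, -4 × 2) = (15, -8)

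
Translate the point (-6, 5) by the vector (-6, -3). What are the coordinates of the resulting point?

Translation by (-6, -3) (homogeneous matrix [[1, 0, -6], [0, 1, -3], [0, 0, 1]]):
x' = -6 + -6 = -12
y' = 5 + -3 = 2
Result: (-12, 2)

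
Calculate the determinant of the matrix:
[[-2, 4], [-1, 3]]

For a 2×2 matrix [[a, b], [c, d]], det = ad - bc
det = (-2)(3) - (4)(-1) = -6 - -4 = -2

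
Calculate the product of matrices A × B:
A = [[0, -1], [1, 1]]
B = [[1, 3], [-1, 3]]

Matrix multiplication:
C[0][0] = 0×1 + -1×-1 = 1
C[0][1] = 0×3 + -1×3 = -3
C[1][0] = 1×1 + 1×-1 = 0
C[1][1] = 1×3 + 1×3 = 6
Result: [[1, -3], [0, 6]]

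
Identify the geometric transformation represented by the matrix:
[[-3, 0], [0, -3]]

This matrix represents: uniform scaling by factor -3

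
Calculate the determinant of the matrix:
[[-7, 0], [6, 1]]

For a 2×2 matrix [[a, b], [c, d]], det = ad - bc
det = (-7)(1) - (0)(6) = -7 - 0 = -7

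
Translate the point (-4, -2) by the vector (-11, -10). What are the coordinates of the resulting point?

Translation by (-11, -10) (homogeneous matrix [[1, 0, -11], [0, 1, -10], [0, 0, 1]]):
x' = -4 + -11 = -15
y' = -2 + -10 = -12
Result: (-15, -12)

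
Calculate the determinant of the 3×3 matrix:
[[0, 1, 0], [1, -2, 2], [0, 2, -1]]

Expansion along first row:
det = 0·det([[-2,2],[2,-1]]) - 1·det([[1,2],[0,-1]]) + 0·det([[1,-2],[0,2]])
    = 0·(-2·-1 - 2·2) - 1·(1·-1 - 2·0) + 0·(1·2 - -2·0)
    = 0·-2 - 1·-1 + 0·2
    = 0 + 1 + 0 = 1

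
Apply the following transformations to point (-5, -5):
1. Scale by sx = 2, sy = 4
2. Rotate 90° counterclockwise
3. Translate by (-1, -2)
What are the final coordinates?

Step 1: Scale → (-10, -20)
Step 2: Rotate 90° → (20, -10)
Step 3: Translate → (19, -12)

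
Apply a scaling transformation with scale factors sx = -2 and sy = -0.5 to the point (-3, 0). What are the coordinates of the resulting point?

Scaling matrix:
[[-2, 0], [0, -0.50]]
Result: (-3 × -2, 0 × -0.5) = (6, 0)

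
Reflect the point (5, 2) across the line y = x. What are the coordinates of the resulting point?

Reflection across line y = x: (5, 2) → (2, 5)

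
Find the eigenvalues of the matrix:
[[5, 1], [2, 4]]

Characteristic equation: det(A - λI) = 0
λ² - (trace)λ + (det) = 0
trace = 5 + 4 = 9, det = (5)(4) - (1)(2) = 18
λ² - (9)λ + (18) = 0
λ = (9 ± √((9)² - 4·(18))) / 2 = (9 ± √9) / 2
Solving: λ = 3, 6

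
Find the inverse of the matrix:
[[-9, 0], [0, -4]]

For [[a,b],[c,d]], inverse = (1/det)·[[d,-b],[-c,a]]
det = (-9)(-4) - (0)(0) = 36 - 0 = 36
Inverse = (1/36)·[[-4, 0], [0, -9]]
= [[-1/9, 0], [0, -1/4]]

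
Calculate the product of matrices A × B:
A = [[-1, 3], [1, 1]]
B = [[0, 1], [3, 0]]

Matrix multiplication:
C[0][0] = -1×0 + 3×3 = 9
C[0][1] = -1×1 + 3×0 = -1
C[1][0] = 1×0 + 1×3 = 3
C[1][1] = 1×1 + 1×0 = 1
Result: [[9, -1], [3, 1]]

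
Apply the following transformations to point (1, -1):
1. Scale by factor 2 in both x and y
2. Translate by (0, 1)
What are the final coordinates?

Step 1: Scale (1, -1) by 2 → (2, -2)
Step 2: Translate by (0, 1) → (2, -1)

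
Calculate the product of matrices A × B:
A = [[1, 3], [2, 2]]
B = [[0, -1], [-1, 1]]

Matrix multiplication:
C[0][0] = 1×0 + 3×-1 = -3
C[0][1] = 1×-1 + 3×1 = 2
C[1][0] = 2×0 + 2×-1 = -2
C[1][1] = 2×-1 + 2×1 = 0
Result: [[-3, 2], [-2, 0]]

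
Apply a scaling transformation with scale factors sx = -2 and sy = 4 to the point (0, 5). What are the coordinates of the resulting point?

Scaling matrix:
[[-2, 0], [0, 4]]
Result: (0 × -2, 5 × 4) = (0, 20)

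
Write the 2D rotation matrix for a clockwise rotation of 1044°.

Rotation matrix formula: [[cos θ, -sin θ], [sin θ, cos θ]]
A clockwise rotation by 1044° is equivalent to a counterclockwise rotation by -1044°.
For θ = -1044°:
cos(-1044°) = 0.8090
sin(-1044°) = 0.5878
Result: [[0.8090, -0.5878], [0.5878, 0.8090]]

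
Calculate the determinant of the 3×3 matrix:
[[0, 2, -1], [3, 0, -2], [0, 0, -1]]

Expansion along first row:
det = 0·det([[0,-2],[0,-1]]) - 2·det([[3,-2],[0,-1]]) + -1·det([[3,0],[0,0]])
    = 0·(0·-1 - -2·0) - 2·(3·-1 - -2·0) + -1·(3·0 - 0·0)
    = 0·0 - 2·-3 + -1·0
    = 0 + 6 + 0 = 6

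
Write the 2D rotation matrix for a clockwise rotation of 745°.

Rotation matrix formula: [[cos θ, -sin θ], [sin θ, cos θ]]
A clockwise rotation by 745° is equivalent to a counterclockwise rotation by -745°.
For θ = -745°:
cos(-745°) = 0.9063
sin(-745°) = -0.4226
Result: [[0.9063, 0.4226], [-0.4226, 0.9063]]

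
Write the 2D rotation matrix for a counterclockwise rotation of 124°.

Rotation matrix formula: [[cos θ, -sin θ], [sin θ, cos θ]]
For θ = 124°:
cos(124°) = -0.5592
sin(124°) = 0.8290
Result: [[-0.5592, -0.8290], [0.8290, -0.5592]]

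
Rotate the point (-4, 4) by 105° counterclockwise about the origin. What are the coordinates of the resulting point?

Rotation matrix for 105°: [[cos 105°, -sin 105°], [sin 105°, cos 105°]] ≈ [[-0.258819, -0.965926], [0.965926, -0.258819]]
[[-0.258819, -0.965926], [0.965926, -0.258819]] × [-4, 4]ᵀ ≈ [-2.8284, -4.8990]ᵀ
Result: (-2.8284, -4.8990)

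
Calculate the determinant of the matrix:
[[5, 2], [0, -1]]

For a 2×2 matrix [[a, b], [c, d]], det = ad - bc
det = (5)(-1) - (2)(0) = -5 - 0 = -5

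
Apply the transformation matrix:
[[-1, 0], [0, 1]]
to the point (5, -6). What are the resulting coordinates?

Matrix multiplication:
[[-1, 0], [0, 1]] × [5, -6]ᵀ
= [(-1)(5) + (0)(-6), (0)(5) + (1)(-6)]ᵀ
= [-5, -6]ᵀ
Result: (-5, -6)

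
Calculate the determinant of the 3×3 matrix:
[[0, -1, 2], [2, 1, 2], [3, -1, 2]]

Expansion along first row:
det = 0·det([[1,2],[-1,2]]) - -1·det([[2,2],[3,2]]) + 2·det([[2,1],[3,-1]])
    = 0·(1·2 - 2·-1) - -1·(2·2 - 2·3) + 2·(2·-1 - 1·3)
    = 0·4 - -1·-2 + 2·-5
    = 0 + -2 + -10 = -12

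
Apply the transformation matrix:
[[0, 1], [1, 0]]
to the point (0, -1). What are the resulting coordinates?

Matrix multiplication:
[[0, 1], [1, 0]] × [0, -1]ᵀ
= [(0)(0) + (1)(-1), (1)(0) + (0)(-1)]ᵀ
= [-1, 0]ᵀ
Result: (-1, 0)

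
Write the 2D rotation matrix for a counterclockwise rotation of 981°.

Rotation matrix formula: [[cos θ, -sin θ], [sin θ, cos θ]]
For θ = 981°:
cos(981°) = -0.1564
sin(981°) = -0.9877
Result: [[-0.1564, 0.9877], [-0.9877, -0.1564]]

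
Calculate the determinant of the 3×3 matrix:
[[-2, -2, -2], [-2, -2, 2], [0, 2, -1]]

Expansion along first row:
det = -2·det([[-2,2],[2,-1]]) - -2·det([[-2,2],[0,-1]]) + -2·det([[-2,-2],[0,2]])
    = -2·(-2·-1 - 2·2) - -2·(-2·-1 - 2·0) + -2·(-2·2 - -2·0)
    = -2·-2 - -2·2 + -2·-4
    = 4 + 4 + 8 = 16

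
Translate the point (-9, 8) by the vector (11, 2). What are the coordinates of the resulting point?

Translation by (11, 2) (homogeneous matrix [[1, 0, 11], [0, 1, 2], [0, 0, 1]]):
x' = -9 + 11 = 2
y' = 8 + 2 = 10
Result: (2, 10)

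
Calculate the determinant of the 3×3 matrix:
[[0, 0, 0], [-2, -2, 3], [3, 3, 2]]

Expansion along first row:
det = 0·det([[-2,3],[3,2]]) - 0·det([[-2,3],[3,2]]) + 0·det([[-2,-2],[3,3]])
    = 0·(-2·2 - 3·3) - 0·(-2·2 - 3·3) + 0·(-2·3 - -2·3)
    = 0·-13 - 0·-13 + 0·0
    = 0 + 0 + 0 = 0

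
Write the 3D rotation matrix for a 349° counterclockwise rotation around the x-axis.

Rotation matrix for counterclockwise 349° around x-axis:
cos(349°) = 0.9816, sin(349°) = -0.1908
Result: [[1, 0, 0], [0, 0.9816, 0.1908], [0, -0.1908, 0.9816]]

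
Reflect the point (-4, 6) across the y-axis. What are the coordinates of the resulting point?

Reflection across y-axis: (-4, 6) → (4, 6)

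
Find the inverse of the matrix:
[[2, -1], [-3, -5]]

For [[a,b],[c,d]], inverse = (1/det)·[[d,-b],[-c,a]]
det = (2)(-5) - (-1)(-3) = -10 - 3 = -13
Inverse = (1/-13)·[[-5, 1], [3, 2]]
= [[5/13, -1/13], [-3/13, -2/13]]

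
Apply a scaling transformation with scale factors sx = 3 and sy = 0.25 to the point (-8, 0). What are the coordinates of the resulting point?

Scaling matrix:
[[3, 0], [0, 0.25]]
Result: (-8 × 3, 0 × 0.25) = (-24, 0)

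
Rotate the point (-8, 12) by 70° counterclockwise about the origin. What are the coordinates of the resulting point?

Rotation matrix for 70°: [[cos 70°, -sin 70°], [sin 70°, cos 70°]] ≈ [[0.342020, -0.939693], [0.939693, 0.342020]]
[[0.342020, -0.939693], [0.939693, 0.342020]] × [-8, 12]ᵀ ≈ [-14.0125, -3.4133]ᵀ
Result: (-14.0125, -3.4133)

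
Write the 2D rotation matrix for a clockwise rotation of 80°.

Rotation matrix formula: [[cos θ, -sin θ], [sin θ, cos θ]]
A clockwise rotation by 80° is equivalent to a counterclockwise rotation by -80°.
For θ = -80°:
cos(-80°) = 0.1736
sin(-80°) = -0.9848
Result: [[0.1736, 0.9848], [-0.9848, 0.1736]]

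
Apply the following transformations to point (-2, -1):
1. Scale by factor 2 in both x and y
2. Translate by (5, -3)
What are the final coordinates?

Step 1: Scale (-2, -1) by 2 → (-4, -2)
Step 2: Translate by (5, -3) → (1, -5)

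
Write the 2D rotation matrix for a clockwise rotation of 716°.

Rotation matrix formula: [[cos θ, -sin θ], [sin θ, cos θ]]
A clockwise rotation by 716° is equivalent to a counterclockwise rotation by -716°.
For θ = -716°:
cos(-716°) = 0.9976
sin(-716°) = 0.0698
Result: [[0.9976, -0.0698], [0.0698, 0.9976]]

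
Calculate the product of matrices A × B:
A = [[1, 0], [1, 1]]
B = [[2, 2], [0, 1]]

Matrix multiplication:
C[0][0] = 1×2 + 0×0 = 2
C[0][1] = 1×2 + 0×1 = 2
C[1][0] = 1×2 + 1×0 = 2
C[1][1] = 1×2 + 1×1 = 3
Result: [[2, 2], [2, 3]]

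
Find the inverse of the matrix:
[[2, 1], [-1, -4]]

For [[a,b],[c,d]], inverse = (1/det)·[[d,-b],[-c,a]]
det = (2)(-4) - (1)(-1) = -8 - -1 = -7
Inverse = (1/-7)·[[-4, -1], [1, 2]]
= [[4/7, 1/7], [-1/7, -2/7]]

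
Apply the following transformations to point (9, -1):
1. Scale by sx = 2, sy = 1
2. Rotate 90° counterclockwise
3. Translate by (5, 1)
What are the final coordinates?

Step 1: Scale → (18, -1)
Step 2: Rotate 90° → (1, 18)
Step 3: Translate → (6, 19)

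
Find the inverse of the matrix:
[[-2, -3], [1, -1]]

For [[a,b],[c,d]], inverse = (1/det)·[[d,-b],[-c,a]]
det = (-2)(-1) - (-3)(1) = 2 - -3 = 5
Inverse = (1/5)·[[-1, 3], [-1, -2]]
= [[-1/5, 3/5], [-1/5, -2/5]]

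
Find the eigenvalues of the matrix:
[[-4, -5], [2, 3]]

Characteristic equation: det(A - λI) = 0
λ² - (trace)λ + (det) = 0
trace = -4 + 3 = -1, det = (-4)(3) - (-5)(2) = -2
λ² - (-1)λ + (-2) = 0
λ = (-1 ± √((-1)² - 4·(-2))) / 2 = (-1 ± √9) / 2
Solving: λ = -2, 1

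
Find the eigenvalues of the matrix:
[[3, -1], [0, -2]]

Characteristic equation: det(A - λI) = 0
λ² - (trace)λ + (det) = 0
trace = 3 + -2 = 1, det = (3)(-2) - (-1)(0) = -6
λ² - (1)λ + (-6) = 0
λ = (1 ± √((1)² - 4·(-6))) / 2 = (1 ± √25) / 2
Solving: λ = -2, 3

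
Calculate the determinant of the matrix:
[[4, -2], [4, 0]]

For a 2×2 matrix [[a, b], [c, d]], det = ad - bc
det = (4)(0) - (-2)(4) = 0 - -8 = 8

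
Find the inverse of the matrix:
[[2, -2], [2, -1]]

For [[a,b],[c,d]], inverse = (1/det)·[[d,-b],[-c,a]]
det = (2)(-1) - (-2)(2) = -2 - -4 = 2
Inverse = (1/2)·[[-1, 2], [-2, 2]]
= [[-1/2, 1], [-1, 1]]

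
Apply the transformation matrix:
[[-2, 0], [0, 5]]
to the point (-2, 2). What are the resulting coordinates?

Matrix multiplication:
[[-2, 0], [0, 5]] × [-2, 2]ᵀ
= [(-2)(-2) + (0)(2), (0)(-2) + (5)(2)]ᵀ
= [4, 10]ᵀ
Result: (4, 10)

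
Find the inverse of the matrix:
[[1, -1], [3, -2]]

For [[a,b],[c,d]], inverse = (1/det)·[[d,-b],[-c,a]]
det = (1)(-2) - (-1)(3) = -2 - -3 = 1
Inverse = [[-2, 1], [-3, 1]]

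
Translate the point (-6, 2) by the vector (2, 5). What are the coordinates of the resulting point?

Translation by (2, 5) (homogeneous matrix [[1, 0, 2], [0, 1, 5], [0, 0, 1]]):
x' = -6 + 2 = -4
y' = 2 + 5 = 7
Result: (-4, 7)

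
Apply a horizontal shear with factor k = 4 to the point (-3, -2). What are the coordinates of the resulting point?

Shear matrix for horizontal shear with factor k = 4:
[[1, 4], [0, 1]]
Result: (-3, -2) → (-11, -2)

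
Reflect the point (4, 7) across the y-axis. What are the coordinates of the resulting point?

Reflection across y-axis: (4, 7) → (-4, 7)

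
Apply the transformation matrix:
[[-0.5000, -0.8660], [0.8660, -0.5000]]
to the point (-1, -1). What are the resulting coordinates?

Matrix multiplication:
[[-0.5000, -0.8660], [0.8660, -0.5000]] × [-1, -1]ᵀ
= [(-0.5000)(-1) + (-0.8660)(-1), (0.8660)(-1) + (-0.5000)(-1)]ᵀ
= [1.3660, -0.3660]ᵀ
Result: (1.3660, -0.3660)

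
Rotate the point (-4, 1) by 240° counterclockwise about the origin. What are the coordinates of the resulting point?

Rotation matrix for 240°: [[cos 240°, -sin 240°], [sin 240°, cos 240°]] ≈ [[-0.500000, 0.866025], [-0.866025, -0.500000]]
[[-0.500000, 0.866025], [-0.866025, -0.500000]] × [-4, 1]ᵀ ≈ [2.8660, 2.9641]ᵀ
Result: (2.8660, 2.9641)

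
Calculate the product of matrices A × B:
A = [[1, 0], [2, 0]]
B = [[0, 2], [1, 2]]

Matrix multiplication:
C[0][0] = 1×0 + 0×1 = 0
C[0][1] = 1×2 + 0×2 = 2
C[1][0] = 2×0 + 0×1 = 0
C[1][1] = 2×2 + 0×2 = 4
Result: [[0, 2], [0, 4]]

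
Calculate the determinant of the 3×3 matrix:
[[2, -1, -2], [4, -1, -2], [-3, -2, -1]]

Expansion along first row:
det = 2·det([[-1,-2],[-2,-1]]) - -1·det([[4,-2],[-3,-1]]) + -2·det([[4,-1],[-3,-2]])
    = 2·(-1·-1 - -2·-2) - -1·(4·-1 - -2·-3) + -2·(4·-2 - -1·-3)
    = 2·-3 - -1·-10 + -2·-11
    = -6 + -10 + 22 = 6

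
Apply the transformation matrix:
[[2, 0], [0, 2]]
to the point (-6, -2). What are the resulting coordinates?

Matrix multiplication:
[[2, 0], [0, 2]] × [-6, -2]ᵀ
= [(2)(-6) + (0)(-2), (0)(-6) + (2)(-2)]ᵀ
= [-12, -4]ᵀ
Result: (-12, -4)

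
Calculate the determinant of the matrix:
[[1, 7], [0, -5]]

For a 2×2 matrix [[a, b], [c, d]], det = ad - bc
det = (1)(-5) - (7)(0) = -5 - 0 = -5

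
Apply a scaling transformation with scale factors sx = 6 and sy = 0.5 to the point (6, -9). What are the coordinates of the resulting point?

Scaling matrix:
[[6, 0], [0, 0.50]]
Result: (6 × 6, -9 × 0.5) = (36, -4.5)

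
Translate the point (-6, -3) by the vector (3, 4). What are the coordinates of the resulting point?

Translation by (3, 4) (homogeneous matrix [[1, 0, 3], [0, 1, 4], [0, 0, 1]]):
x' = -6 + 3 = -3
y' = -3 + 4 = 1
Result: (-3, 1)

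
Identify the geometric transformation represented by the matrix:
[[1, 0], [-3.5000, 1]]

This matrix represents: vertical shear with factor -3.5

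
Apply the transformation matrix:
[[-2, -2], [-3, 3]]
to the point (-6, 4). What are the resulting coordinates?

Matrix multiplication:
[[-2, -2], [-3, 3]] × [-6, 4]ᵀ
= [(-2)(-6) + (-2)(4), (-3)(-6) + (3)(4)]ᵀ
= [4, 30]ᵀ
Result: (4, 30)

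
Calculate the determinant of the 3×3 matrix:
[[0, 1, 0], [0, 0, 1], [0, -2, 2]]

Expansion along first row:
det = 0·det([[0,1],[-2,2]]) - 1·det([[0,1],[0,2]]) + 0·det([[0,0],[0,-2]])
    = 0·(0·2 - 1·-2) - 1·(0·2 - 1·0) + 0·(0·-2 - 0·0)
    = 0·2 - 1·0 + 0·0
    = 0 + 0 + 0 = 0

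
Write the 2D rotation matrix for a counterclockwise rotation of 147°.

Rotation matrix formula: [[cos θ, -sin θ], [sin θ, cos θ]]
For θ = 147°:
cos(147°) = -0.8387
sin(147°) = 0.5446
Result: [[-0.8387, -0.5446], [0.5446, -0.8387]]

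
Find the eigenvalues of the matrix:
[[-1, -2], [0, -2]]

Characteristic equation: det(A - λI) = 0
λ² - (trace)λ + (det) = 0
trace = -1 + -2 = -3, det = (-1)(-2) - (-2)(0) = 2
λ² - (-3)λ + (2) = 0
λ = (-3 ± √((-3)² - 4·(2))) / 2 = (-3 ± √1) / 2
Solving: λ = -2, -1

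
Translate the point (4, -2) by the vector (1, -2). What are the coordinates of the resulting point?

Translation by (1, -2) (homogeneous matrix [[1, 0, 1], [0, 1, -2], [0, 0, 1]]):
x' = 4 + 1 = 5
y' = -2 + -2 = -4
Result: (5, -4)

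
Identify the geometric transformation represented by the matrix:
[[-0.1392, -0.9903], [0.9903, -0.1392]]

This matrix represents: rotation by 98° counterclockwise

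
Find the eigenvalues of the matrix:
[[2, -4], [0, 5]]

Characteristic equation: det(A - λI) = 0
λ² - (trace)λ + (det) = 0
trace = 2 + 5 = 7, det = (2)(5) - (-4)(0) = 10
λ² - (7)λ + (10) = 0
λ = (7 ± √((7)² - 4·(10))) / 2 = (7 ± √9) / 2
Solving: λ = 2, 5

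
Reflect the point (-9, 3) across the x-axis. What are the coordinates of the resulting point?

Reflection across x-axis: (-9, 3) → (-9, -3)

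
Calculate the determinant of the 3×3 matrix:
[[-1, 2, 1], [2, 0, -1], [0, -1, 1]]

Expansion along first row:
det = -1·det([[0,-1],[-1,1]]) - 2·det([[2,-1],[0,1]]) + 1·det([[2,0],[0,-1]])
    = -1·(0·1 - -1·-1) - 2·(2·1 - -1·0) + 1·(2·-1 - 0·0)
    = -1·-1 - 2·2 + 1·-2
    = 1 + -4 + -2 = -5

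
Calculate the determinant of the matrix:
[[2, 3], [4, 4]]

For a 2×2 matrix [[a, b], [c, d]], det = ad - bc
det = (2)(4) - (3)(4) = 8 - 12 = -4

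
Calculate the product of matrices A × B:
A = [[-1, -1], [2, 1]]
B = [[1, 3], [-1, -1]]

Matrix multiplication:
C[0][0] = -1×1 + -1×-1 = 0
C[0][1] = -1×3 + -1×-1 = -2
C[1][0] = 2×1 + 1×-1 = 1
C[1][1] = 2×3 + 1×-1 = 5
Result: [[0, -2], [1, 5]]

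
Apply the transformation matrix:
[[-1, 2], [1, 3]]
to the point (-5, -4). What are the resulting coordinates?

Matrix multiplication:
[[-1, 2], [1, 3]] × [-5, -4]ᵀ
= [(-1)(-5) + (2)(-4), (1)(-5) + (3)(-4)]ᵀ
= [-3, -17]ᵀ
Result: (-3, -17)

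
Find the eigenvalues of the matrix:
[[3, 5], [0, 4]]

Characteristic equation: det(A - λI) = 0
λ² - (trace)λ + (det) = 0
trace = 3 + 4 = 7, det = (3)(4) - (5)(0) = 12
λ² - (7)λ + (12) = 0
λ = (7 ± √((7)² - 4·(12))) / 2 = (7 ± √1) / 2
Solving: λ = 3, 4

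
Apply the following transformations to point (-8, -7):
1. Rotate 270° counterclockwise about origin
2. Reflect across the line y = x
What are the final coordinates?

Step 1: Rotate 270° → (-7, 8)
Step 2: Reflect across line y = x → (8, -7)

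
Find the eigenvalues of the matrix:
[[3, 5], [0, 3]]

Characteristic equation: det(A - λI) = 0
λ² - (trace)λ + (det) = 0
trace = 3 + 3 = 6, det = (3)(3) - (5)(0) = 9
λ² - (6)λ + (9) = 0
λ = (6 ± √((6)² - 4·(9))) / 2 = (6 ± √0) / 2
Solving: λ = 3, 3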